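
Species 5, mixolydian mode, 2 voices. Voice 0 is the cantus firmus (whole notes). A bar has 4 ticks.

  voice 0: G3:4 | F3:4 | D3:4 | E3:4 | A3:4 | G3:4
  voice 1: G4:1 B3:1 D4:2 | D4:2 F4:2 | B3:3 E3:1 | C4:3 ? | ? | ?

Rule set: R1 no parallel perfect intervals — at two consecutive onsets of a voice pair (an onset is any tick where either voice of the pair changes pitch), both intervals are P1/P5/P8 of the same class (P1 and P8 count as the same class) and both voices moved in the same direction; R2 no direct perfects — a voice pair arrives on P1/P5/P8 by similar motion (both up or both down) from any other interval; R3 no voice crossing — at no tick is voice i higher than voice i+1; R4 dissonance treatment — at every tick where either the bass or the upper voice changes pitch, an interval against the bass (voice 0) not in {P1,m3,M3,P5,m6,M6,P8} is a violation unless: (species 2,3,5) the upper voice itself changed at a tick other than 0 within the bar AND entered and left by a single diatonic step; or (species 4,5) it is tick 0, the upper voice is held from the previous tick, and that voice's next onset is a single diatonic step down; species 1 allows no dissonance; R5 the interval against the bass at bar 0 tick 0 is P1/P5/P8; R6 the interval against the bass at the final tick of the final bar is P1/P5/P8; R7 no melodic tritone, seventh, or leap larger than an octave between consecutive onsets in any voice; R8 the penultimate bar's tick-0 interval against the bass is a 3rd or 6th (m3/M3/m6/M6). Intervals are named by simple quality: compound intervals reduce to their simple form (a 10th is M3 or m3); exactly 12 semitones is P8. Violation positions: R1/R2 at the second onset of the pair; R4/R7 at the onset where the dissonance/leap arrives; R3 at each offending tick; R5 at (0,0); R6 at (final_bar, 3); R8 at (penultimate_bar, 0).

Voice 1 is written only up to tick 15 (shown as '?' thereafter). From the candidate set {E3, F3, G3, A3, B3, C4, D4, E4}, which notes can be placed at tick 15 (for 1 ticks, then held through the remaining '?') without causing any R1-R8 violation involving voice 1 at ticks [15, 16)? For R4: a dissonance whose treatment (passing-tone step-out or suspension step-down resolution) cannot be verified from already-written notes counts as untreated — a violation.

{B3, C4, E3, E4, G3}

E3: legal
F3: violates R4
G3: legal
A3: violates R4
B3: legal
C4: legal
D4: violates R4
E4: legal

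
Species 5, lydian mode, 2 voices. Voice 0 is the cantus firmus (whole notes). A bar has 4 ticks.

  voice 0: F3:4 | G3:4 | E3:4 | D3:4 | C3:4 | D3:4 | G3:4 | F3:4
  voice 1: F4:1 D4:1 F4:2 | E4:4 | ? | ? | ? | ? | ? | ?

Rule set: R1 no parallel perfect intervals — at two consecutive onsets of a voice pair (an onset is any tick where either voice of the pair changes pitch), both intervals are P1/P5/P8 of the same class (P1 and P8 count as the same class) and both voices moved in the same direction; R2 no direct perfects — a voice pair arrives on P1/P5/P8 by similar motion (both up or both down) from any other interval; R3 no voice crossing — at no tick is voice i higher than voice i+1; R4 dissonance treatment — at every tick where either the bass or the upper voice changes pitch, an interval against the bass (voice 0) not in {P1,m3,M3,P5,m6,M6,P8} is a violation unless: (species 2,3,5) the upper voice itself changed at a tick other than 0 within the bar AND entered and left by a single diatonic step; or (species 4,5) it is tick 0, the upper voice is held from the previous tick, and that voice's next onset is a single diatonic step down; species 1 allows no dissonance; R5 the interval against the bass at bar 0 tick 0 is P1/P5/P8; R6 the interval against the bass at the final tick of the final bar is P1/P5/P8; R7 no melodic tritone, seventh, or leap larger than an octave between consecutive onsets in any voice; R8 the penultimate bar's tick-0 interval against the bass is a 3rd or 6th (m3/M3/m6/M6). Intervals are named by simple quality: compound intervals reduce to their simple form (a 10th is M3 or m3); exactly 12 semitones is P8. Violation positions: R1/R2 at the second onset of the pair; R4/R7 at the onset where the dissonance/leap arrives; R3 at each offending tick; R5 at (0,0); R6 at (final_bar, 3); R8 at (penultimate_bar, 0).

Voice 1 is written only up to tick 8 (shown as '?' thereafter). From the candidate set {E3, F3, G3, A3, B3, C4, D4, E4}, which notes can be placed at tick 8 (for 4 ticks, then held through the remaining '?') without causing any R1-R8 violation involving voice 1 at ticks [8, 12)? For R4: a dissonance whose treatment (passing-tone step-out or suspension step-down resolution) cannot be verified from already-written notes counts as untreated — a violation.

{C4, E4, G3}

E3: violates R2
F3: violates R4,R7
G3: legal
A3: violates R4
B3: violates R2
C4: legal
D4: violates R4
E4: legal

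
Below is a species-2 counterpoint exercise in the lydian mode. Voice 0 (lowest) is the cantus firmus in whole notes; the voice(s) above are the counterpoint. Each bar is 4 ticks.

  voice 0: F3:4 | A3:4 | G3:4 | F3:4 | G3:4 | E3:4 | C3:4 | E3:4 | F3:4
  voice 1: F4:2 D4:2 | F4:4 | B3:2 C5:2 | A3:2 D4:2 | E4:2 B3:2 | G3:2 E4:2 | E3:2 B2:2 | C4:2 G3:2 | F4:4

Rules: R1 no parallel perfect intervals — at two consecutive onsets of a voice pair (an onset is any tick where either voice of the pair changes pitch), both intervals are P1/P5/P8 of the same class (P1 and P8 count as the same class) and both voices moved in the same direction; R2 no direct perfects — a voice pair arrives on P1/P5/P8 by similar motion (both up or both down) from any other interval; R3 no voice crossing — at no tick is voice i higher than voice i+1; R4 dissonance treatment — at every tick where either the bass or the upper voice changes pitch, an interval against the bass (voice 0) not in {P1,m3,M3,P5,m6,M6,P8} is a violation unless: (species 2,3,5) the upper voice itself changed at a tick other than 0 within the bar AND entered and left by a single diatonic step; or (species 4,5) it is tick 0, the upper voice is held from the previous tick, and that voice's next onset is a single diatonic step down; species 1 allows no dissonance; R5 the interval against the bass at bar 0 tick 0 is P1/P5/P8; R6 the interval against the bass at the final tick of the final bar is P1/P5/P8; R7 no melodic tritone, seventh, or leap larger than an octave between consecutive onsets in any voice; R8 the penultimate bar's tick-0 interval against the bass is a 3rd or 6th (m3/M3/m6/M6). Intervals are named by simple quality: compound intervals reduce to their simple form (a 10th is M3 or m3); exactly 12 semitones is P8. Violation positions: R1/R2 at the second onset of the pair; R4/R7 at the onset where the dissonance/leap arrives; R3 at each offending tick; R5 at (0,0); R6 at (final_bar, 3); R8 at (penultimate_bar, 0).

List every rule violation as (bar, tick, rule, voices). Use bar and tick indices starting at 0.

(2, 0, R7, (1,))
(2, 2, R4, (0, 1))
(2, 2, R7, (1,))
(3, 0, R7, (1,))
(6, 2, R3, (0, 1))
(6, 2, R4, (0, 1))
(6, 3, R3, (0, 1))
(7, 0, R7, (1,))
(8, 0, R2, (0, 1))
(8, 0, R7, (1,))

bar 0: v0=F3 v1=F4 downbeat P8
bar 1: v0=A3 v1=F4 downbeat m6
bar 2: v0=G3 v1=B3 downbeat M3
bar 3: v0=F3 v1=A3 downbeat M3
bar 4: v0=G3 v1=E4 downbeat M6
bar 5: v0=E3 v1=G3 downbeat m3
bar 6: v0=C3 v1=E3 downbeat M3
bar 7: v0=E3 v1=C4 downbeat m6
bar 8: v0=F3 v1=F4 downbeat P8
  -> R7 @ bar 2 tick 0 v(1,): F4->B3 leap 6st
  -> R4 @ bar 2 tick 2 v(0, 1): G3/C5 P4 untreated
  -> R7 @ bar 2 tick 2 v(1,): B3->C5 leap 13st
  -> R7 @ bar 3 tick 0 v(1,): C5->A3 leap 15st
  -> R3 @ bar 6 tick 2 v(0, 1): C3 above B2
  -> R4 @ bar 6 tick 2 v(0, 1): C3/B2 m2 untreated
  -> R3 @ bar 6 tick 3 v(0, 1): C3 above B2
  -> R7 @ bar 7 tick 0 v(1,): B2->C4 leap 13st
  -> R2 @ bar 8 tick 0 v(0, 1): E3/G3 m3 -> F3/F4 P8 similar
  -> R7 @ bar 8 tick 0 v(1,): G3->F4 leap 10st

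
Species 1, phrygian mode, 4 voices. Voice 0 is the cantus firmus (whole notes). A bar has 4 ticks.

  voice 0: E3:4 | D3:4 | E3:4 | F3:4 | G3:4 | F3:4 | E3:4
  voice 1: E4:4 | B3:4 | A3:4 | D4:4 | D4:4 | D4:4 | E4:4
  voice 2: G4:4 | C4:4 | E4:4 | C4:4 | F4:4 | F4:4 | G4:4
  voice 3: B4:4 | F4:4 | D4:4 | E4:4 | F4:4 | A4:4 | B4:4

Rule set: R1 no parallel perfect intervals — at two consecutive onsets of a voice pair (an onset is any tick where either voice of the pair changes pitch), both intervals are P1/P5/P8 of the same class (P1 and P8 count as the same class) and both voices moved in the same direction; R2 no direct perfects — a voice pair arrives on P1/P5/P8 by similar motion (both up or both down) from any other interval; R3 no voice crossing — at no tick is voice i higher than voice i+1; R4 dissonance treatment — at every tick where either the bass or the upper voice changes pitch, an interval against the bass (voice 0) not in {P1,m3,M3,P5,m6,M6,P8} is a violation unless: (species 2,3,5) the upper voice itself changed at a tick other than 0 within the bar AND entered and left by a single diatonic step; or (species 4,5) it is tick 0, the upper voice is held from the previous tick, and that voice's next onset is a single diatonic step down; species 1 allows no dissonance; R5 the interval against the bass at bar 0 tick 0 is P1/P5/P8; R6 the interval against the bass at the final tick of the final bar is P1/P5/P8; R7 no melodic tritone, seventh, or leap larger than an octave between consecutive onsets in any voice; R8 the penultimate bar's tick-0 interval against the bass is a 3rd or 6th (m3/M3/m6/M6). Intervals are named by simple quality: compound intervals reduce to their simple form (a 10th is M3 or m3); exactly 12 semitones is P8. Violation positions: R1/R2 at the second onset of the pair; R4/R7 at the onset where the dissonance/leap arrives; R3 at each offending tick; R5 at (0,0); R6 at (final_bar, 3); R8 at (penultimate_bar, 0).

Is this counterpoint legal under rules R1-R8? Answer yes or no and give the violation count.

bar 0: v0=E3 v1=E4 v2=G4 v3=B4 (P5)
bar 1: v0=D3 v1=B3 v2=C4 v3=F4 (m3)
bar 2: v0=E3 v1=A3 v2=E4 v3=D4 (m7)
bar 3: v0=F3 v1=D4 v2=C4 v3=E4 (M7)
bar 4: v0=G3 v1=D4 v2=F4 v3=F4 (m7)
bar 5: v0=F3 v1=D4 v2=F4 v3=A4 (M3)
bar 6: v0=E3 v1=E4 v2=G4 v3=B4 (P5)
  R5 @ bar0.0: opens on m3
  R4 @ bar1.0: D3/C4 m7 untreated
  R7 @ bar1.0: B4->F4 leap 6st
  R2 @ bar2.0: D3/C4 m7 -> E3/E4 P8 similar
  R3 @ bar2.0: E4 above D4
  R4 @ bar2.0: E3/A3 P4 untreated
  R4 @ bar2.0: E3/D4 m7 untreated
  R3 @ bar2.1: E4 above D4
  R3 @ bar2.2: E4 above D4
  R3 @ bar2.3: E4 above D4
  R3 @ bar3.0: D4 above C4
  R4 @ bar3.0: F3/E4 M7 untreated
  R3 @ bar3.1: D4 above C4
  R3 @ bar3.2: D4 above C4
  R3 @ bar3.3: D4 above C4
  R2 @ bar4.0: C4/E4 M3 -> F4/F4 P1 similar
  R4 @ bar4.0: G3/F4 m7 untreated
  R4 @ bar4.0: G3/F4 m7 untreated
  R8 @ bar5.0: penult P8 not 3rd/6th
  R1 @ bar6.0: D4/A4 P5 -> E4/B4 P5 similar
  R6 @ bar6.3: closes on m3

No (21 violations)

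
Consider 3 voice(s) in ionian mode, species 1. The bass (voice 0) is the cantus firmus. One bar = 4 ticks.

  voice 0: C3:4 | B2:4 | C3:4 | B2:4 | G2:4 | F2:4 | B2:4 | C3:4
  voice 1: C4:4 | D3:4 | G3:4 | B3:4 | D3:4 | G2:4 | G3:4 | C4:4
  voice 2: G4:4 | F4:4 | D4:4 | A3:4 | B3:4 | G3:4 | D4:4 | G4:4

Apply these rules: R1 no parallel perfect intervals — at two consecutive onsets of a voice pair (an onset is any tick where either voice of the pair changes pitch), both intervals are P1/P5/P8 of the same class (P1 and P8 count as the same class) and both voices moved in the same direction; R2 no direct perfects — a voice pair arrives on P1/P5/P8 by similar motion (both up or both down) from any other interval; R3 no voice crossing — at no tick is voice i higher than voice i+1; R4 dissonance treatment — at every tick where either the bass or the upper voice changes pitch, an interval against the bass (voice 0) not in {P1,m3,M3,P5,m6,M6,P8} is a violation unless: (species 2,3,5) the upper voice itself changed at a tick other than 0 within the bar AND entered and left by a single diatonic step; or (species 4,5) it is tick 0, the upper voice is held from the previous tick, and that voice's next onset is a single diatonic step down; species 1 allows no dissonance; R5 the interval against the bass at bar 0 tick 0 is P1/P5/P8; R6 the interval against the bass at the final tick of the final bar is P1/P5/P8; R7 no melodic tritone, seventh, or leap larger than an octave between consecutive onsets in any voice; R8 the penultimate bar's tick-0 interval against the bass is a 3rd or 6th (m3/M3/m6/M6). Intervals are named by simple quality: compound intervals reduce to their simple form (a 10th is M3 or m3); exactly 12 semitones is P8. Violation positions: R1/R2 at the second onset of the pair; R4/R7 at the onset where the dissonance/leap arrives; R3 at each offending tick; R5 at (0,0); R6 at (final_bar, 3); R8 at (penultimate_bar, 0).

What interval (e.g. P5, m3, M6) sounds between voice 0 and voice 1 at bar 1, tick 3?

voice 0=B2 voice 1=D3 -> m3

m3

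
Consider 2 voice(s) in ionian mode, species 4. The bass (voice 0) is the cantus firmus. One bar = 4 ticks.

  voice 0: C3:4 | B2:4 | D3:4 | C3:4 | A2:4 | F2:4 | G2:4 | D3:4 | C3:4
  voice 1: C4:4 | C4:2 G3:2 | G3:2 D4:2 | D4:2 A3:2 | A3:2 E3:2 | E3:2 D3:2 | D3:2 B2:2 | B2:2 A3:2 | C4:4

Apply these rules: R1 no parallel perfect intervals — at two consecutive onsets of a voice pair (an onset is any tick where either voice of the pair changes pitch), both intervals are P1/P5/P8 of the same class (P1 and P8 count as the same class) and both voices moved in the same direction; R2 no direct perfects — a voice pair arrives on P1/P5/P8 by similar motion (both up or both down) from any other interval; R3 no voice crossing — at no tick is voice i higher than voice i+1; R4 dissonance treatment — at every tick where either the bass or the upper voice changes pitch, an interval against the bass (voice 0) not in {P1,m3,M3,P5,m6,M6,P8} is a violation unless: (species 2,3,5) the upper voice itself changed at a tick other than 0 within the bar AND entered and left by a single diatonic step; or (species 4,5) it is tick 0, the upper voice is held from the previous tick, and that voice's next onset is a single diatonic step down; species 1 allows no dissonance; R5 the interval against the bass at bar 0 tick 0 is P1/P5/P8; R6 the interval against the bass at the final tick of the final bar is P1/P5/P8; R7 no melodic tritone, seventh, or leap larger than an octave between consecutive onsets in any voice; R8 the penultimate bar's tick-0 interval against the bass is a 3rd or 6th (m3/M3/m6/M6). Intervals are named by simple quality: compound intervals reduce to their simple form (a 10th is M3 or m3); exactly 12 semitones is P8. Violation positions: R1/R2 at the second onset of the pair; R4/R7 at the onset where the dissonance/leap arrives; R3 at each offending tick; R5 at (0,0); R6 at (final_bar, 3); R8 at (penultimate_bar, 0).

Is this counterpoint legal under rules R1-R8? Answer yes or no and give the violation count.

No (6 violations)

bar 0: v0=C3 v1=C4 (P8)
bar 1: v0=B2 v1=C4 (m2)
bar 2: v0=D3 v1=G3 (P4)
bar 3: v0=C3 v1=D4 (M2)
bar 4: v0=A2 v1=A3 (P8)
bar 5: v0=F2 v1=E3 (M7)
bar 6: v0=G2 v1=D3 (P5)
bar 7: v0=D3 v1=B2 (m3)
bar 8: v0=C3 v1=C4 (P8)
  R4 @ bar1.0: B2/C4 m2 untreated
  R4 @ bar2.0: D3/G3 P4 untreated
  R4 @ bar3.0: C3/D4 M2 untreated
  R3 @ bar7.0: D3 above B2
  R3 @ bar7.1: D3 above B2
  R7 @ bar7.2: B2->A3 leap 10st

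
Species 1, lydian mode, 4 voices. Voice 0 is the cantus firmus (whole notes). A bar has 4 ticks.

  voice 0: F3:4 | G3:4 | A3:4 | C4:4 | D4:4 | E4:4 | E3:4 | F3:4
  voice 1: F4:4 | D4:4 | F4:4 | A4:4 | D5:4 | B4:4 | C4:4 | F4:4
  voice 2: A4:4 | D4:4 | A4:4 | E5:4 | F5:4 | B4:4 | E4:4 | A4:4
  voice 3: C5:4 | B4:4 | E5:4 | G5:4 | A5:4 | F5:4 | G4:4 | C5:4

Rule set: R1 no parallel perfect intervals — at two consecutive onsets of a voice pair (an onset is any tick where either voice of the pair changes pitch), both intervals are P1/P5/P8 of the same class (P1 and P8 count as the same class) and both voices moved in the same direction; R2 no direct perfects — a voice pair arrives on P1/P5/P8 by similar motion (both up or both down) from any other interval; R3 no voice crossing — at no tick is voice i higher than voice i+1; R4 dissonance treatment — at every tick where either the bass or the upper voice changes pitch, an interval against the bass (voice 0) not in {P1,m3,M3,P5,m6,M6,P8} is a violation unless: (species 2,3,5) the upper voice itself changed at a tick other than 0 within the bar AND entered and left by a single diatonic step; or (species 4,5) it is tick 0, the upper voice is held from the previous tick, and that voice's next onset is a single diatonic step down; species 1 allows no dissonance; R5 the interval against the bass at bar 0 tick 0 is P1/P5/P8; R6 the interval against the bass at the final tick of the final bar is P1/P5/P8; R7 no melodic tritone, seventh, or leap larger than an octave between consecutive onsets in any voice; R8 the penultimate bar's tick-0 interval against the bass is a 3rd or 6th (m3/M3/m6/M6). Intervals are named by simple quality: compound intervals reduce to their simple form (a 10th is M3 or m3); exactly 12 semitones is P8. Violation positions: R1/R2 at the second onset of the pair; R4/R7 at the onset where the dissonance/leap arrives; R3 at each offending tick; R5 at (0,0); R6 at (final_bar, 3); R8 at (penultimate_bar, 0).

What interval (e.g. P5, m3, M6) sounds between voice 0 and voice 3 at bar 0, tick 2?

P5

voice 0=F3 voice 3=C5 -> P5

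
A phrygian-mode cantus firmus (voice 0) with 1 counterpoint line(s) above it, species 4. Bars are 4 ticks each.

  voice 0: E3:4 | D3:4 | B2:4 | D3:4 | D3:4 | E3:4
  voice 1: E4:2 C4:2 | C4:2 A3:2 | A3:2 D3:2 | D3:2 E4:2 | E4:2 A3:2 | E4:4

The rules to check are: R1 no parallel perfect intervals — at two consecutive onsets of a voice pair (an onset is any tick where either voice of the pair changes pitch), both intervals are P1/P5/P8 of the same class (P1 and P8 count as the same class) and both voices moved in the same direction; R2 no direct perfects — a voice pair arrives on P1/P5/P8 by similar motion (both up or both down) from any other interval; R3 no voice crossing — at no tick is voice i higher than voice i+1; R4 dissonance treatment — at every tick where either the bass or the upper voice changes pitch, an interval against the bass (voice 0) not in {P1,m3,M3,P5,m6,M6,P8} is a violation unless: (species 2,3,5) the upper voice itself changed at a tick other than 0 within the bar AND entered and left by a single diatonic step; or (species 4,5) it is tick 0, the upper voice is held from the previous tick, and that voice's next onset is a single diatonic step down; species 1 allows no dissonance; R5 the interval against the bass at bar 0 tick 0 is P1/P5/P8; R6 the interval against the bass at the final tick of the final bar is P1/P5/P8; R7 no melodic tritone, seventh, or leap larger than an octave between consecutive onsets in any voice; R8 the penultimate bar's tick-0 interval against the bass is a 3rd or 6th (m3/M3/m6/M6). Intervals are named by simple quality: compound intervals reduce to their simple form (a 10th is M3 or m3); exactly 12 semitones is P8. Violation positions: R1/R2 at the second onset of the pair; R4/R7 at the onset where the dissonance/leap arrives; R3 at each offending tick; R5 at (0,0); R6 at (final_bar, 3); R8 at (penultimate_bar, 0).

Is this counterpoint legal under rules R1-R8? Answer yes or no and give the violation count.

No (6 violations)

bar 0: v0=E3 v1=E4 (P8)
bar 1: v0=D3 v1=C4 (m7)
bar 2: v0=B2 v1=A3 (m7)
bar 3: v0=D3 v1=D3 (P1)
bar 4: v0=D3 v1=E4 (M2)
bar 5: v0=E3 v1=E4 (P8)
  R4 @ bar1.0: D3/C4 m7 untreated
  R4 @ bar2.0: B2/A3 m7 untreated
  R4 @ bar3.2: D3/E4 M2 untreated
  R7 @ bar3.2: D3->E4 leap 14st
  R8 @ bar4.0: penult M2 not 3rd/6th
  R2 @ bar5.0: D3/A3 P5 -> E3/E4 P8 similar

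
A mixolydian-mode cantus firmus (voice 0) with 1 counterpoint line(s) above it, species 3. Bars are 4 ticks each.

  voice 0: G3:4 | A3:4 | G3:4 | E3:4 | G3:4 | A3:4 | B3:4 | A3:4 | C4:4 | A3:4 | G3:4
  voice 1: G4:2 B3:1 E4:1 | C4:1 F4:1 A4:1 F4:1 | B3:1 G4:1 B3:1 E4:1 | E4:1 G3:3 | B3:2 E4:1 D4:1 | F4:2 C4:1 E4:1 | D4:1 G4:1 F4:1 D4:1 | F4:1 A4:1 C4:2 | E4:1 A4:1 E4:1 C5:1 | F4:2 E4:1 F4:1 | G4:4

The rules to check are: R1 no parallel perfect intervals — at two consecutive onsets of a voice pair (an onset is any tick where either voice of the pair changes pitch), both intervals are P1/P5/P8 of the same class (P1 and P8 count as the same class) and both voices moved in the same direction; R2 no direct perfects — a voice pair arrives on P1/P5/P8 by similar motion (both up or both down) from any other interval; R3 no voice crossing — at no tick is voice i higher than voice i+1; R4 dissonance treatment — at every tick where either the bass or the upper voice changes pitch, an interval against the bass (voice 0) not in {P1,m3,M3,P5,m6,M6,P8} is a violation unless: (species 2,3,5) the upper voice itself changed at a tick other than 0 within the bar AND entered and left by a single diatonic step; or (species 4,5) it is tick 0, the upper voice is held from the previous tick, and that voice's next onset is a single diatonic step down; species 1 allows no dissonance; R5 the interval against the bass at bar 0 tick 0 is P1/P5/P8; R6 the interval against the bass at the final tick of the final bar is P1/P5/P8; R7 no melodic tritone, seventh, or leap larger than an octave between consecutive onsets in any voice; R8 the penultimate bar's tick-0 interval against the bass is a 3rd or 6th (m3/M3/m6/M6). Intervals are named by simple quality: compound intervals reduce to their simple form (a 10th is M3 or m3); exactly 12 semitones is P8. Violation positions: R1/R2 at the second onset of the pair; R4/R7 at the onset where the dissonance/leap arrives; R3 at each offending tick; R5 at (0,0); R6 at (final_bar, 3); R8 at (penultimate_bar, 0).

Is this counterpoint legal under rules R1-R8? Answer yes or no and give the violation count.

No (2 violations)

bar 0: v0=G3 v1=G4 (P8)
bar 1: v0=A3 v1=C4 (m3)
bar 2: v0=G3 v1=B3 (M3)
bar 3: v0=E3 v1=E4 (P8)
bar 4: v0=G3 v1=B3 (M3)
bar 5: v0=A3 v1=F4 (m6)
bar 6: v0=B3 v1=D4 (m3)
bar 7: v0=A3 v1=F4 (m6)
bar 8: v0=C4 v1=E4 (M3)
bar 9: v0=A3 v1=F4 (m6)
bar 10: v0=G3 v1=G4 (P8)
  R7 @ bar2.0: F4->B3 leap 6st
  R4 @ bar6.2: B3/F4 TT untreated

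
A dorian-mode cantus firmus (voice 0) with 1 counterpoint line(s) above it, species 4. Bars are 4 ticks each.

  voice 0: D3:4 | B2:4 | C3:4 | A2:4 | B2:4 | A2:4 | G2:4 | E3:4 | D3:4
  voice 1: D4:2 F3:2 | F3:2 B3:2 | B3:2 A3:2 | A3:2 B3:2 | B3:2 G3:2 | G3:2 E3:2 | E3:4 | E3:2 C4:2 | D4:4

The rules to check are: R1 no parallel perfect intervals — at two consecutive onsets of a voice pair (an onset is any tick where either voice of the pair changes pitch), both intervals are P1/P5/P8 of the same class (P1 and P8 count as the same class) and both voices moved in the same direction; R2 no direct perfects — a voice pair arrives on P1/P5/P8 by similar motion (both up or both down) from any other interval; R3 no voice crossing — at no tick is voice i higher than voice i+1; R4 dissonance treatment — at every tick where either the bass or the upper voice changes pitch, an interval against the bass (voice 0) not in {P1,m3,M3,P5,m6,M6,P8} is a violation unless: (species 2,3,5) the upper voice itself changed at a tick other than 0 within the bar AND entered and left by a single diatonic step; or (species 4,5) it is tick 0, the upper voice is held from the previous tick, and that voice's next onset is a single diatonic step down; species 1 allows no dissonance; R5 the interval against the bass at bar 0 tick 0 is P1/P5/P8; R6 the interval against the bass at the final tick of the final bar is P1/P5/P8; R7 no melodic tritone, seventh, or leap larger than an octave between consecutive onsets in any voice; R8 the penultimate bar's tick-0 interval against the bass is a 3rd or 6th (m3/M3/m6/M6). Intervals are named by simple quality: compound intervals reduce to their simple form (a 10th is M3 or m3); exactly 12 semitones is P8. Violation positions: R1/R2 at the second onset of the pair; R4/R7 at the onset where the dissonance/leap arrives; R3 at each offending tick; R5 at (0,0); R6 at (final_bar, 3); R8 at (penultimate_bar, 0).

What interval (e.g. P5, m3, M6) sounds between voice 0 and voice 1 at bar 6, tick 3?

M6

voice 0=G2 voice 1=E3 -> M6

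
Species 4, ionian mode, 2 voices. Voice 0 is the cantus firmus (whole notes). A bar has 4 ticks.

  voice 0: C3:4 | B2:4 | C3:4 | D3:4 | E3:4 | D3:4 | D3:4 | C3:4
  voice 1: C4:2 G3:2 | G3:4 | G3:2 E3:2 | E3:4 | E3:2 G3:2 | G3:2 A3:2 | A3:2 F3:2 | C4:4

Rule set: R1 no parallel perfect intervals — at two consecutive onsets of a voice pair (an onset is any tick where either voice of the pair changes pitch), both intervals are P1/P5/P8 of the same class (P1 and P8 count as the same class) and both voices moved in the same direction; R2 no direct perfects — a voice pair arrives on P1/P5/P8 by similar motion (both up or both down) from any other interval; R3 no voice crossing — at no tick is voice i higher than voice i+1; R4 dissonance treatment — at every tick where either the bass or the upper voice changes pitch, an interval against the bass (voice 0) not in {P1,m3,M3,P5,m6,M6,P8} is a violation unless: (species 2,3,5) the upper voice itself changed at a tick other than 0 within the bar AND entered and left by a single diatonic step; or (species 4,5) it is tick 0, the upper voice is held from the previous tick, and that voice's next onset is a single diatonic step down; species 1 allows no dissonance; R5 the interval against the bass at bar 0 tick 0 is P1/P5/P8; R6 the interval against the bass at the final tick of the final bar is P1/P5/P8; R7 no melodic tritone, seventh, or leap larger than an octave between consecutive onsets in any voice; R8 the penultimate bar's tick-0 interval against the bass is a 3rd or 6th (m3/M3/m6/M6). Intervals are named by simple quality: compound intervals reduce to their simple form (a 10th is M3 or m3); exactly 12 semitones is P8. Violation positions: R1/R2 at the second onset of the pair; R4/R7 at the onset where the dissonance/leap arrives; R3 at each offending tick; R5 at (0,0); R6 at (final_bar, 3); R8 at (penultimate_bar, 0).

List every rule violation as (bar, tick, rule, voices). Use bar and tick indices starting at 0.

(3, 0, R4, (0, 1))
(5, 0, R4, (0, 1))
(6, 0, R8, (0, 1))

bar 0: v0=C3 v1=C4 downbeat P8
bar 1: v0=B2 v1=G3 downbeat m6
bar 2: v0=C3 v1=G3 downbeat P5
bar 3: v0=D3 v1=E3 downbeat M2
bar 4: v0=E3 v1=E3 downbeat P1
bar 5: v0=D3 v1=G3 downbeat P4
bar 6: v0=D3 v1=A3 downbeat P5
bar 7: v0=C3 v1=C4 downbeat P8
  -> R4 @ bar 3 tick 0 v(0, 1): D3/E3 M2 untreated
  -> R4 @ bar 5 tick 0 v(0, 1): D3/G3 P4 untreated
  -> R8 @ bar 6 tick 0 v(0, 1): penult P5 not 3rd/6th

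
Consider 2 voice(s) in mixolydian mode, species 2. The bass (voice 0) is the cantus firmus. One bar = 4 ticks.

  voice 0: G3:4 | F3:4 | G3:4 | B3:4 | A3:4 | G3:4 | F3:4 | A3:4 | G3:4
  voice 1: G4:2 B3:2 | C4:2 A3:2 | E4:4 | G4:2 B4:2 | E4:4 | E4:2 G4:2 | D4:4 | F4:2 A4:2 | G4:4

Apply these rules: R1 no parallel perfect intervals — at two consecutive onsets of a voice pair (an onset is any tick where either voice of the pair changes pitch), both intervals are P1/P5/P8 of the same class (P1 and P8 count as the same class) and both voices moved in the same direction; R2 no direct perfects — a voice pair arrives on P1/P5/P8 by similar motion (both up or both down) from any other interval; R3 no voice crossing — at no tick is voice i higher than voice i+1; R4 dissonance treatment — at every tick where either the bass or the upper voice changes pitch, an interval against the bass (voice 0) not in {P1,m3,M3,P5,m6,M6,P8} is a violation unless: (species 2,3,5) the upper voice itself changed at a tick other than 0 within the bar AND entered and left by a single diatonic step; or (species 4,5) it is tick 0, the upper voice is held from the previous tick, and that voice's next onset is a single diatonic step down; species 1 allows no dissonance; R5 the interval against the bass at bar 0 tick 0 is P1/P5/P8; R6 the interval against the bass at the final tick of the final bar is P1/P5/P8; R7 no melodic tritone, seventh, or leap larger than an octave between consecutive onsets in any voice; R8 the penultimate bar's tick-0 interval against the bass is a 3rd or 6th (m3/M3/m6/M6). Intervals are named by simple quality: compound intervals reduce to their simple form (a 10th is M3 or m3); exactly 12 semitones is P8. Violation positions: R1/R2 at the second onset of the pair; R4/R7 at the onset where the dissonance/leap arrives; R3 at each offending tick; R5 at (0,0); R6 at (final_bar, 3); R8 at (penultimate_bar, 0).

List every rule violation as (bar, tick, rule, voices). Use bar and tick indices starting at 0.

bar 0: v0=G3 v1=G4 downbeat P8
bar 1: v0=F3 v1=C4 downbeat P5
bar 2: v0=G3 v1=E4 downbeat M6
bar 3: v0=B3 v1=G4 downbeat m6
bar 4: v0=A3 v1=E4 downbeat P5
bar 5: v0=G3 v1=E4 downbeat M6
bar 6: v0=F3 v1=D4 downbeat M6
bar 7: v0=A3 v1=F4 downbeat m6
bar 8: v0=G3 v1=G4 downbeat P8
  -> R2 @ bar 4 tick 0 v(0, 1): B3/B4 P8 -> A3/E4 P5 similar
  -> R1 @ bar 8 tick 0 v(0, 1): A3/A4 P8 -> G3/G4 P8 similar

(4, 0, R2, (0, 1))
(8, 0, R1, (0, 1))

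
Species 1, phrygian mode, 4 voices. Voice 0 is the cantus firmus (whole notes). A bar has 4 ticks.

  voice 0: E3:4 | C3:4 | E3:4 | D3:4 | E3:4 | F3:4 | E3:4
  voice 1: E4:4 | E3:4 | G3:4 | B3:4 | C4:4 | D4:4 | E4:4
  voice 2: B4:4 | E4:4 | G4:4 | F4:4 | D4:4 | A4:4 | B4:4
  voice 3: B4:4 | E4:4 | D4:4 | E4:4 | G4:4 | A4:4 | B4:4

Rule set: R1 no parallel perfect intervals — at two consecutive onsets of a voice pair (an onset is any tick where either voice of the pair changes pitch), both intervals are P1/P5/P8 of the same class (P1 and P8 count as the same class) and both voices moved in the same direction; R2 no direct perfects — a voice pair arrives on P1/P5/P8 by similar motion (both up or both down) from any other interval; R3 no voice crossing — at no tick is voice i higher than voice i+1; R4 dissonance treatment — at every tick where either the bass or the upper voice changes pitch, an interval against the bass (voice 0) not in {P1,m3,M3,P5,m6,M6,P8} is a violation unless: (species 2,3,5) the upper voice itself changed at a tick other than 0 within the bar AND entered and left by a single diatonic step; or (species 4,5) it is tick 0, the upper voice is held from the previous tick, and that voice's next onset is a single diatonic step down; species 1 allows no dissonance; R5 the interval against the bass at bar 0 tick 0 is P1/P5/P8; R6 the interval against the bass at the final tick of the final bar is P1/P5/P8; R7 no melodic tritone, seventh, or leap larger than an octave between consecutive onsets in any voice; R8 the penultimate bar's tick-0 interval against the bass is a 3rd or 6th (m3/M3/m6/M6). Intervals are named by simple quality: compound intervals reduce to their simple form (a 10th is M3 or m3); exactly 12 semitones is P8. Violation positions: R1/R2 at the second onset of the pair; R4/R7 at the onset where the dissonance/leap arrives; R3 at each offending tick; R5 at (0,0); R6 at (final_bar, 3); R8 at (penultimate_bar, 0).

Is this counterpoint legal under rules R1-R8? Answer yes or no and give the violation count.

No (22 violations)

bar 0: v0=E3 v1=E4 v2=B4 v3=B4 (P5)
bar 1: v0=C3 v1=E3 v2=E4 v3=E4 (M3)
bar 2: v0=E3 v1=G3 v2=G4 v3=D4 (m7)
bar 3: v0=D3 v1=B3 v2=F4 v3=E4 (M2)
bar 4: v0=E3 v1=C4 v2=D4 v3=G4 (m3)
bar 5: v0=F3 v1=D4 v2=A4 v3=A4 (M3)
bar 6: v0=E3 v1=E4 v2=B4 v3=B4 (P5)
  R1 @ bar1.0: B4/B4 P1 -> E4/E4 P1 similar
  R2 @ bar1.0: E4/B4 P5 -> E3/E4 P8 similar
  R2 @ bar1.0: E4/B4 P5 -> E3/E4 P8 similar
  R1 @ bar2.0: E3/E4 P8 -> G3/G4 P8 similar
  R3 @ bar2.0: G4 above D4
  R4 @ bar2.0: E3/D4 m7 untreated
  R3 @ bar2.1: G4 above D4
  R3 @ bar2.2: G4 above D4
  R3 @ bar2.3: G4 above D4
  R3 @ bar3.0: F4 above E4
  R4 @ bar3.0: D3/E4 M2 untreated
  R3 @ bar3.1: F4 above E4
  R3 @ bar3.2: F4 above E4
  R3 @ bar3.3: F4 above E4
  R2 @ bar4.0: B3/E4 P4 -> C4/G4 P5 similar
  R4 @ bar4.0: E3/D4 m7 untreated
  R1 @ bar5.0: C4/G4 P5 -> D4/A4 P5 similar
  R2 @ bar5.0: C4/D4 M2 -> D4/A4 P5 similar
  R2 @ bar5.0: D4/G4 P4 -> A4/A4 P1 similar
  R1 @ bar6.0: D4/A4 P5 -> E4/B4 P5 similar
  R1 @ bar6.0: D4/A4 P5 -> E4/B4 P5 similar
  R1 @ bar6.0: A4/A4 P1 -> B4/B4 P1 similar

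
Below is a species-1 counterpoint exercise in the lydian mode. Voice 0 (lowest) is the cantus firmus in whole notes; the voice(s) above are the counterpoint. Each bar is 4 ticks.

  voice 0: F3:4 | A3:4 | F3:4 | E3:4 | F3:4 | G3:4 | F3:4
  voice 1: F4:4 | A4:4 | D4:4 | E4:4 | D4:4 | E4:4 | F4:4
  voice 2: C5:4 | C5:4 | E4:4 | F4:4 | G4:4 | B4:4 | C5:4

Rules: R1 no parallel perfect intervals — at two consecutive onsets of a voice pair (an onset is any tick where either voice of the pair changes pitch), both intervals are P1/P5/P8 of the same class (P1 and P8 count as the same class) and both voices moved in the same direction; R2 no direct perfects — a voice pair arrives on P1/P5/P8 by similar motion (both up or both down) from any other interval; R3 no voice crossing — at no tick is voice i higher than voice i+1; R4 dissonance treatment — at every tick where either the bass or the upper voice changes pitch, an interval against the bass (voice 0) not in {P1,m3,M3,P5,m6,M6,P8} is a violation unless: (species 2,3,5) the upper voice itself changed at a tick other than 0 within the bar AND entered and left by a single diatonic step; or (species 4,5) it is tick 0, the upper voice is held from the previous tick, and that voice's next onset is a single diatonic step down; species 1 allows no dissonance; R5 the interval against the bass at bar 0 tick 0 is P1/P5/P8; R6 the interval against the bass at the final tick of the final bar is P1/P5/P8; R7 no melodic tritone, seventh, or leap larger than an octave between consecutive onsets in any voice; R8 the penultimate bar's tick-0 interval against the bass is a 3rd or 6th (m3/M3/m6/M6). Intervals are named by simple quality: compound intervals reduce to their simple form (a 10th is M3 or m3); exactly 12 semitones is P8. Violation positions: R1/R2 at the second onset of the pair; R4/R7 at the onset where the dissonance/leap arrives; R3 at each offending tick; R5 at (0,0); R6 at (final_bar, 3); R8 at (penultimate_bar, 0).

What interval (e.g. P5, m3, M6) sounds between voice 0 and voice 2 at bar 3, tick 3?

m2

voice 0=E3 voice 2=F4 -> m2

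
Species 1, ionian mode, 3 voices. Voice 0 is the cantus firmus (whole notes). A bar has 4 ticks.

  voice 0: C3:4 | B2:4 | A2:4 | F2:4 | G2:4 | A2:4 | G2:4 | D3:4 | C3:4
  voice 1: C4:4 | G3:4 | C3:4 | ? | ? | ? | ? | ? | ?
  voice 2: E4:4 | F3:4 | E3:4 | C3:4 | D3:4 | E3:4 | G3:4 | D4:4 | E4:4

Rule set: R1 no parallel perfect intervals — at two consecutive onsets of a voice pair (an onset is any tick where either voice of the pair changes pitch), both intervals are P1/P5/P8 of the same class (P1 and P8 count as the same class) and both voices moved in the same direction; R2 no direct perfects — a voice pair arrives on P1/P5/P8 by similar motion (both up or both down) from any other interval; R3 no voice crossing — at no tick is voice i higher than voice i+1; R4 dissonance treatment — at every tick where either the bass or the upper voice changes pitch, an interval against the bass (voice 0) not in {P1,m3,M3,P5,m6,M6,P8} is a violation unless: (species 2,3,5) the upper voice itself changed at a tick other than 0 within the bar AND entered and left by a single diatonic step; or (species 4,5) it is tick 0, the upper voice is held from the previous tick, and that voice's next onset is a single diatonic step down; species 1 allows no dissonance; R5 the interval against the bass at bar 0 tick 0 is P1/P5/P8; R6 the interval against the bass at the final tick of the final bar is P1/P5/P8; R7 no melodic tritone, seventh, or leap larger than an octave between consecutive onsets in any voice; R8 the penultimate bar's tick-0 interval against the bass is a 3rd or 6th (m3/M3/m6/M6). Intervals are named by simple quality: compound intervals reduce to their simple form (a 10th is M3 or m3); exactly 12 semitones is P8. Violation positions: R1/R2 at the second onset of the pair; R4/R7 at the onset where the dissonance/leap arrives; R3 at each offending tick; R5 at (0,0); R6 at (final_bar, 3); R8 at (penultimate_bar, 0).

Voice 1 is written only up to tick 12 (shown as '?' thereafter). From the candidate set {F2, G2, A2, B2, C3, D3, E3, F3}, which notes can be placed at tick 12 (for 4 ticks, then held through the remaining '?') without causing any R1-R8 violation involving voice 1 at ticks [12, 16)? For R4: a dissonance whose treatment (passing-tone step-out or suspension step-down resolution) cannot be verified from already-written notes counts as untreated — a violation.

{A2, C3}

F2: violates R2
G2: violates R4
A2: legal
B2: violates R4
C3: legal
D3: violates R3
E3: violates R3,R4
F3: violates R3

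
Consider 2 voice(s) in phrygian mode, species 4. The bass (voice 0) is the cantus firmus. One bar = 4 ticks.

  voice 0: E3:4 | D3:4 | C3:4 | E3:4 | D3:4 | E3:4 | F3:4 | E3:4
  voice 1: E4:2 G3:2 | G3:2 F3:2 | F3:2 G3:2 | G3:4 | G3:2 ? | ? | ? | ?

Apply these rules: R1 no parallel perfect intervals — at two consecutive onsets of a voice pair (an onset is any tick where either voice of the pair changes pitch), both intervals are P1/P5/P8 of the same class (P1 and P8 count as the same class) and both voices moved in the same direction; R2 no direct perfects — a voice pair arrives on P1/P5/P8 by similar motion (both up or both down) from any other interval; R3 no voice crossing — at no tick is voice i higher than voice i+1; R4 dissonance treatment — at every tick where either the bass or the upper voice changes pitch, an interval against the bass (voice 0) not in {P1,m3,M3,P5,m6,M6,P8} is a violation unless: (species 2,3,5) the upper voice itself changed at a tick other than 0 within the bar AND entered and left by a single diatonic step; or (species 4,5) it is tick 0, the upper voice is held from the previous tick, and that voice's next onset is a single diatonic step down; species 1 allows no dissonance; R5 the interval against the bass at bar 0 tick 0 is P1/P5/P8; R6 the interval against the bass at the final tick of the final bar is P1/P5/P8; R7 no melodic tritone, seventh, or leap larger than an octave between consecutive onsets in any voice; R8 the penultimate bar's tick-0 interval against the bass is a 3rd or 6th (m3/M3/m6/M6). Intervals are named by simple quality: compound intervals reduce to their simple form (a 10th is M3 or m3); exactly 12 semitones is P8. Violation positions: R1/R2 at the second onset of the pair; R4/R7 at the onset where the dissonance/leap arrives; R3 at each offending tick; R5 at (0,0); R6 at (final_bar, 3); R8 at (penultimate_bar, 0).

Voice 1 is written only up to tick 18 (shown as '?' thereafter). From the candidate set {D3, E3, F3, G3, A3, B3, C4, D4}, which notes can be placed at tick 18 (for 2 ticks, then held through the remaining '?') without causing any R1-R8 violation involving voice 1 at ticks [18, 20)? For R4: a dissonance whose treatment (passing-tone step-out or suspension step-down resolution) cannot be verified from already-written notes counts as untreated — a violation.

{A3, B3, D3, D4, F3, G3}

D3: legal
E3: violates R4
F3: legal
G3: legal
A3: legal
B3: legal
C4: violates R4
D4: legal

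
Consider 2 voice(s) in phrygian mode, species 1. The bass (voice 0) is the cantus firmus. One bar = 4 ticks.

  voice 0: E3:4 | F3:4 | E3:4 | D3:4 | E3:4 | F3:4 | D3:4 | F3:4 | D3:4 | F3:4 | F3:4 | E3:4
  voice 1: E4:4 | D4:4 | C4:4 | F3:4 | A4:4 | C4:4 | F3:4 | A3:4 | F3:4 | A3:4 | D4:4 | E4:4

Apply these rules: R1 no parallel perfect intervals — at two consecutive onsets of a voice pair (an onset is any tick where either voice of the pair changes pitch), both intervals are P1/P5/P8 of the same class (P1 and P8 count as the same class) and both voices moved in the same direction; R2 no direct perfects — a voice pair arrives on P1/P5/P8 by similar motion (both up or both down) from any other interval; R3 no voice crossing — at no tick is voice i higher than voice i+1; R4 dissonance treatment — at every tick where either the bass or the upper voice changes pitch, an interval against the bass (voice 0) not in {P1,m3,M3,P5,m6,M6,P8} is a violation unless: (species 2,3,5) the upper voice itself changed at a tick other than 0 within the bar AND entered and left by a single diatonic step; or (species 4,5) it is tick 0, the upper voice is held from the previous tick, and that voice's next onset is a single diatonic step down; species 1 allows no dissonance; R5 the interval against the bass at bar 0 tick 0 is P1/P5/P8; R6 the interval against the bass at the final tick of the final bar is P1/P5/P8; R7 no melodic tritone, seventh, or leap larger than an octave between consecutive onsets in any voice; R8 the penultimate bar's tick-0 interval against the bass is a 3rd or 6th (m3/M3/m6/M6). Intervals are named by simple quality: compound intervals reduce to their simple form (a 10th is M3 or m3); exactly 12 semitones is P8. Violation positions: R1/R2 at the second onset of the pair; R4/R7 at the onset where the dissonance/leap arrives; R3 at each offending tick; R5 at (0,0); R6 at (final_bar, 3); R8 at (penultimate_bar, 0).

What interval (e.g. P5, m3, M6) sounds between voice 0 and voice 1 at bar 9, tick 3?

M3

voice 0=F3 voice 1=A3 -> M3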